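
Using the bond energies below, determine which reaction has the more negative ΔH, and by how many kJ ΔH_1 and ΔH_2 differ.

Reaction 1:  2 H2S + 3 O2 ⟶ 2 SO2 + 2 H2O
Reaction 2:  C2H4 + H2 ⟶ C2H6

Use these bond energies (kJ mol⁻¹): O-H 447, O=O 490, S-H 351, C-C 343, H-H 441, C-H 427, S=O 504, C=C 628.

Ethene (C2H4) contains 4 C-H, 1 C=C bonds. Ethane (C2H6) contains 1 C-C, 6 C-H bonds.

Reaction 1:
  Bonds broken (reactants):
    O=O: 3 × 490 = 1470
    S-H: 4 × 351 = 1404
    Σ(broken) = 2874 kJ
  Bonds formed (products):
    O-H: 4 × 447 = 1788
    S=O: 4 × 504 = 2016
    Σ(formed) = 3804 kJ
  ΔH_1 = 2874 − 3804 = −930 kJ
Reaction 2:
  Bonds broken (reactants):
    C-H: 4 × 427 = 1708
    C=C: 1 × 628 = 628
    H-H: 1 × 441 = 441
    Σ(broken) = 2777 kJ
  Bonds formed (products):
    C-C: 1 × 343 = 343
    C-H: 6 × 427 = 2562
    Σ(formed) = 2905 kJ
  ΔH_2 = 2777 − 2905 = −128 kJ
ΔH_1 − ΔH_2 = −802 kJ, so reaction 1 has the more negative ΔH; |ΔH_1 − ΔH_2| = 802 kJ.

Reaction 1, by 802 kJ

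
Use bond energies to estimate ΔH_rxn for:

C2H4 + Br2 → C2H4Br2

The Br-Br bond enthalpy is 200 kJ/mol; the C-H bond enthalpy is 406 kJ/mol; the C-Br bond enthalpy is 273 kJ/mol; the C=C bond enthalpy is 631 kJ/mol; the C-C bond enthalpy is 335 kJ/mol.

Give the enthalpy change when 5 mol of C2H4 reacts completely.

ΔH = −250 kJ

Bonds broken (reactants):
  Br-Br: 1 × 200 = 200
  C-H: 4 × 406 = 1624
  C=C: 1 × 631 = 631
  Σ(broken) = 2455 kJ
Bonds formed (products):
  C-Br: 2 × 273 = 546
  C-C: 1 × 335 = 335
  C-H: 4 × 406 = 1624
  Σ(formed) = 2505 kJ
ΔH = Σ(broken) − Σ(formed) = 2455 − 2505 = −50 kJ
For 5× the reaction as written: 5 × (−50) = −250 kJ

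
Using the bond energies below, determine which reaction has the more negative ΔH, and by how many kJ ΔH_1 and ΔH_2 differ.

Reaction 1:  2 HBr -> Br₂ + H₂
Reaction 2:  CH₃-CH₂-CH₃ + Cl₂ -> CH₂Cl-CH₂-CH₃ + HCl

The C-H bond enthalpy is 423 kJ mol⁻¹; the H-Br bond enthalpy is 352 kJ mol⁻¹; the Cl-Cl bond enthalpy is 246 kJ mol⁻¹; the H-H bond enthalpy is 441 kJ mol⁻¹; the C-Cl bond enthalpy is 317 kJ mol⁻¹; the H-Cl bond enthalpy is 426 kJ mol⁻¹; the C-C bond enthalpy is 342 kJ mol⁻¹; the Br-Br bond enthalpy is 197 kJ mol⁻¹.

Reaction 1:
  Bonds broken (reactants):
    H-Br: 2 × 352 = 704
    Σ(broken) = 704 kJ
  Bonds formed (products):
    Br-Br: 1 × 197 = 197
    H-H: 1 × 441 = 441
    Σ(formed) = 638 kJ
  ΔH_1 = 704 − 638 = +66 kJ
Reaction 2:
  Bonds broken (reactants):
    C-C: 2 × 342 = 684
    C-H: 8 × 423 = 3384
    Cl-Cl: 1 × 246 = 246
    Σ(broken) = 4314 kJ
  Bonds formed (products):
    C-C: 2 × 342 = 684
    C-Cl: 1 × 317 = 317
    C-H: 7 × 423 = 2961
    H-Cl: 1 × 426 = 426
    Σ(formed) = 4388 kJ
  ΔH_2 = 4314 − 4388 = −74 kJ
ΔH_1 − ΔH_2 = +140 kJ, so reaction 2 has the more negative ΔH; |ΔH_1 − ΔH_2| = 140 kJ.

Reaction 2, by 140 kJ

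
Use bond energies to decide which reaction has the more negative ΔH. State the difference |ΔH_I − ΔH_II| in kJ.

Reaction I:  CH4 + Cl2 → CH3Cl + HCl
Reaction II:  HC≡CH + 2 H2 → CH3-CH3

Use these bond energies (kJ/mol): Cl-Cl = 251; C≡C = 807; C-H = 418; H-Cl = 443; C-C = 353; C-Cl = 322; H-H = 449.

Reaction I:
  Bonds broken (reactants):
    C-H: 4 × 418 = 1672
    Cl-Cl: 1 × 251 = 251
    Σ(broken) = 1923 kJ
  Bonds formed (products):
    C-Cl: 1 × 322 = 322
    C-H: 3 × 418 = 1254
    H-Cl: 1 × 443 = 443
    Σ(formed) = 2019 kJ
  ΔH_I = 1923 − 2019 = −96 kJ
Reaction II:
  Bonds broken (reactants):
    C≡C: 1 × 807 = 807
    C-H: 2 × 418 = 836
    H-H: 2 × 449 = 898
    Σ(broken) = 2541 kJ
  Bonds formed (products):
    C-C: 1 × 353 = 353
    C-H: 6 × 418 = 2508
    Σ(formed) = 2861 kJ
  ΔH_II = 2541 − 2861 = −320 kJ
ΔH_I − ΔH_II = +224 kJ, so reaction II has the more negative ΔH; |ΔH_I − ΔH_II| = 224 kJ.

Reaction II, by 224 kJ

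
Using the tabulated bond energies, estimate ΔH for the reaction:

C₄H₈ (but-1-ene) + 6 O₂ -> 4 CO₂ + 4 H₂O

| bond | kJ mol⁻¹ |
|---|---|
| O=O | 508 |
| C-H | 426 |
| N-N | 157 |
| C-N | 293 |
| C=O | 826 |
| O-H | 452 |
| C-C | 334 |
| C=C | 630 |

ΔH ≈ −2470 kJ

Bonds broken (reactants):
  C-C: 2 × 334 = 668
  C-H: 8 × 426 = 3408
  C=C: 1 × 630 = 630
  O=O: 6 × 508 = 3048
  Σ(broken) = 7754 kJ
Bonds formed (products):
  C=O: 8 × 826 = 6608
  O-H: 8 × 452 = 3616
  Σ(formed) = 10224 kJ
ΔH = Σ(broken) − Σ(formed) = 7754 − 10224 = −2470 kJ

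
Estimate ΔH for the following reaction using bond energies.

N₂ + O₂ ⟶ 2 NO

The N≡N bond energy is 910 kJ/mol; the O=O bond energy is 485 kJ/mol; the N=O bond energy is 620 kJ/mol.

Bonds broken (reactants):
  N≡N: 1 × 910 = 910
  O=O: 1 × 485 = 485
  Σ(broken) = 1395 kJ
Bonds formed (products):
  N=O: 2 × 620 = 1240
  Σ(formed) = 1240 kJ
ΔH = Σ(broken) − Σ(formed) = 1395 − 1240 = +155 kJ

ΔH ≈ +155 kJ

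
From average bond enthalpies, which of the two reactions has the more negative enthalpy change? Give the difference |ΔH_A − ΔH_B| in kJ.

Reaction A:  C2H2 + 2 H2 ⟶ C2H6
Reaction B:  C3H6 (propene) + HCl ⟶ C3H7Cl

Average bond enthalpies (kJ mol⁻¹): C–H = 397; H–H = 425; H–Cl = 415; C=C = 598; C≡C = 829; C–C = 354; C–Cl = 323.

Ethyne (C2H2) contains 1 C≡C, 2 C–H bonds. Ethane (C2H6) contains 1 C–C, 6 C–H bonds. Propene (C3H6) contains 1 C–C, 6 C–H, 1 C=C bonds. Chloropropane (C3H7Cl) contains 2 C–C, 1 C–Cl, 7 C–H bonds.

Reaction A:
  Bonds broken (reactants):
    C≡C: 1 × 829 = 829
    C–H: 2 × 397 = 794
    H–H: 2 × 425 = 850
    Σ(broken) = 2473 kJ
  Bonds formed (products):
    C–C: 1 × 354 = 354
    C–H: 6 × 397 = 2382
    Σ(formed) = 2736 kJ
  ΔH_A = 2473 − 2736 = −263 kJ
Reaction B:
  Bonds broken (reactants):
    C–C: 1 × 354 = 354
    C–H: 6 × 397 = 2382
    C=C: 1 × 598 = 598
    H–Cl: 1 × 415 = 415
    Σ(broken) = 3749 kJ
  Bonds formed (products):
    C–C: 2 × 354 = 708
    C–Cl: 1 × 323 = 323
    C–H: 7 × 397 = 2779
    Σ(formed) = 3810 kJ
  ΔH_B = 3749 − 3810 = −61 kJ
ΔH_A − ΔH_B = −202 kJ, so reaction A has the more negative ΔH; |ΔH_A − ΔH_B| = 202 kJ.

Reaction A, by 202 kJ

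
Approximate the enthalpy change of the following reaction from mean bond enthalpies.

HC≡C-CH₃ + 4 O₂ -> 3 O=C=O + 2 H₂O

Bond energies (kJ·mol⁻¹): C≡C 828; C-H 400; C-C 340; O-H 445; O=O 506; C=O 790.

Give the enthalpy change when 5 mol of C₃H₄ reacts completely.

Bonds broken (reactants):
  C≡C: 1 × 828 = 828
  C-C: 1 × 340 = 340
  C-H: 4 × 400 = 1600
  O=O: 4 × 506 = 2024
  Σ(broken) = 4792 kJ
Bonds formed (products):
  C=O: 6 × 790 = 4740
  O-H: 4 × 445 = 1780
  Σ(formed) = 6520 kJ
ΔH = Σ(broken) − Σ(formed) = 4792 − 6520 = −1728 kJ
For 5× the reaction as written: 5 × (−1728) = −8640 kJ

ΔH = −8640 kJ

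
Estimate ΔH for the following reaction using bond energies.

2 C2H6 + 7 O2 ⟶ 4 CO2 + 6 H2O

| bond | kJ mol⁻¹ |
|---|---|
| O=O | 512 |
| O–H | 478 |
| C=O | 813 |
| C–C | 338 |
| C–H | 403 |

ΔH ≈ −3144 kJ

Bonds broken (reactants):
  C–C: 2 × 338 = 676
  C–H: 12 × 403 = 4836
  O=O: 7 × 512 = 3584
  Σ(broken) = 9096 kJ
Bonds formed (products):
  C=O: 8 × 813 = 6504
  O–H: 12 × 478 = 5736
  Σ(formed) = 12240 kJ
ΔH = Σ(broken) − Σ(formed) = 9096 − 12240 = −3144 kJ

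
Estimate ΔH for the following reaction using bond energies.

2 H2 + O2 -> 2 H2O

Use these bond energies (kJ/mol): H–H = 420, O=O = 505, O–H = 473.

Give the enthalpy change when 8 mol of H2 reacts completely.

ΔH = −2188 kJ

Bonds broken (reactants):
  H–H: 2 × 420 = 840
  O=O: 1 × 505 = 505
  Σ(broken) = 1345 kJ
Bonds formed (products):
  O–H: 4 × 473 = 1892
  Σ(formed) = 1892 kJ
ΔH = Σ(broken) − Σ(formed) = 1345 − 1892 = −547 kJ
For 4× the reaction as written: 4 × (−547) = −2188 kJ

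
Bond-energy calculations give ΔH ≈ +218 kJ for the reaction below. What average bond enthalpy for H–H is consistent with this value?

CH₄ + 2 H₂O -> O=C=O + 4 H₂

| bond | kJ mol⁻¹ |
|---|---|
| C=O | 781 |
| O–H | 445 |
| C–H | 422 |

D(H–H) ≈ 422 kJ/mol

Let D be the H–H bond energy.
Σ(broken) = 4×422 + 4×445 = 3468
Σ(formed) = 2×781 + 4×D = 1562 + 4D
ΔH = Σ(broken) − Σ(formed) = (3468) − (1562 + 4D) = +1906 − 4D
Setting this equal to +218 kJ gives 4D = 1688, so D = 422 kJ/mol.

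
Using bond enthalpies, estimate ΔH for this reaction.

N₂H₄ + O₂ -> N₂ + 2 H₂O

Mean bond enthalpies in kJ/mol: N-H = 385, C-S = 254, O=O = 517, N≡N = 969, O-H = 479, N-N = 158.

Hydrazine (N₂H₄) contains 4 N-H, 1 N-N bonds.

ΔH ≈ −670 kJ

Bonds broken (reactants):
  N-H: 4 × 385 = 1540
  N-N: 1 × 158 = 158
  O=O: 1 × 517 = 517
  Σ(broken) = 2215 kJ
Bonds formed (products):
  N≡N: 1 × 969 = 969
  O-H: 4 × 479 = 1916
  Σ(formed) = 2885 kJ
ΔH = Σ(broken) − Σ(formed) = 2215 − 2885 = −670 kJ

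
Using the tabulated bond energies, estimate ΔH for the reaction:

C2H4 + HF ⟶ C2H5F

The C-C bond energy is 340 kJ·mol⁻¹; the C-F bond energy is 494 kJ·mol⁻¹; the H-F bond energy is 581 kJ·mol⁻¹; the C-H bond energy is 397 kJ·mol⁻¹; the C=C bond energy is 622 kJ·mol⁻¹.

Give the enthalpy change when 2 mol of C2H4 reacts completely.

ΔH = −56 kJ

Bonds broken (reactants):
  C-H: 4 × 397 = 1588
  C=C: 1 × 622 = 622
  H-F: 1 × 581 = 581
  Σ(broken) = 2791 kJ
Bonds formed (products):
  C-C: 1 × 340 = 340
  C-F: 1 × 494 = 494
  C-H: 5 × 397 = 1985
  Σ(formed) = 2819 kJ
ΔH = Σ(broken) − Σ(formed) = 2791 − 2819 = −28 kJ
For 2× the reaction as written: 2 × (−28) = −56 kJ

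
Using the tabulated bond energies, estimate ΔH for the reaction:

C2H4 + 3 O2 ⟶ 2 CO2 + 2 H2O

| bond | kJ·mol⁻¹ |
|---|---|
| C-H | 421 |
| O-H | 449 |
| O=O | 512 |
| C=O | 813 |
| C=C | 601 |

ΔH ≈ −1227 kJ

Bonds broken (reactants):
  C-H: 4 × 421 = 1684
  C=C: 1 × 601 = 601
  O=O: 3 × 512 = 1536
  Σ(broken) = 3821 kJ
Bonds formed (products):
  C=O: 4 × 813 = 3252
  O-H: 4 × 449 = 1796
  Σ(formed) = 5048 kJ
ΔH = Σ(broken) − Σ(formed) = 3821 − 5048 = −1227 kJ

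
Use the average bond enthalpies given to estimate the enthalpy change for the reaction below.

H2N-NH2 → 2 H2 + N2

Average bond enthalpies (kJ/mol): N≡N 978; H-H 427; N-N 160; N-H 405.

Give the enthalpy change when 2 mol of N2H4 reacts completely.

Bonds broken (reactants):
  N-H: 4 × 405 = 1620
  N-N: 1 × 160 = 160
  Σ(broken) = 1780 kJ
Bonds formed (products):
  H-H: 2 × 427 = 854
  N≡N: 1 × 978 = 978
  Σ(formed) = 1832 kJ
ΔH = Σ(broken) − Σ(formed) = 1780 − 1832 = −52 kJ
For 2× the reaction as written: 2 × (−52) = −104 kJ

ΔH = −104 kJ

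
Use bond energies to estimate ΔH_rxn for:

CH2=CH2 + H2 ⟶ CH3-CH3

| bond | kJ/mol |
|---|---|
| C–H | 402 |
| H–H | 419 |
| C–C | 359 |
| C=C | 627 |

ΔH ≈ −117 kJ

Bonds broken (reactants):
  C–H: 4 × 402 = 1608
  C=C: 1 × 627 = 627
  H–H: 1 × 419 = 419
  Σ(broken) = 2654 kJ
Bonds formed (products):
  C–C: 1 × 359 = 359
  C–H: 6 × 402 = 2412
  Σ(formed) = 2771 kJ
ΔH = Σ(broken) − Σ(formed) = 2654 − 2771 = −117 kJ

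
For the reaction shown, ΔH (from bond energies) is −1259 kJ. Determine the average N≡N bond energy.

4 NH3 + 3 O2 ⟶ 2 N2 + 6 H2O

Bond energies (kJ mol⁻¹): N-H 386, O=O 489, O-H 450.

Let D be the N≡N bond energy.
Σ(broken) = 12×386 + 3×489 = 6099
Σ(formed) = 2×D + 12×450 = 5400 + 2D
ΔH = Σ(broken) − Σ(formed) = (6099) − (5400 + 2D) = +699 − 2D
Setting this equal to −1259 kJ gives 2D = 1958, so D = 979 kJ/mol.

D(N≡N) ≈ 979 kJ/mol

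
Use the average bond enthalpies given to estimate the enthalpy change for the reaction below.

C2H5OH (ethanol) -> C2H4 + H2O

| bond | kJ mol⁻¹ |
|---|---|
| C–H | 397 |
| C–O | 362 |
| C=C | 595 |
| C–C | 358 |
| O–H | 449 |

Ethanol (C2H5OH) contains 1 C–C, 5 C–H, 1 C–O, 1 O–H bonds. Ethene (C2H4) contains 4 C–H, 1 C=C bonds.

ΔH ≈ +73 kJ

Bonds broken (reactants):
  C–C: 1 × 358 = 358
  C–H: 5 × 397 = 1985
  C–O: 1 × 362 = 362
  O–H: 1 × 449 = 449
  Σ(broken) = 3154 kJ
Bonds formed (products):
  C–H: 4 × 397 = 1588
  C=C: 1 × 595 = 595
  O–H: 2 × 449 = 898
  Σ(formed) = 3081 kJ
ΔH = Σ(broken) − Σ(formed) = 3154 − 3081 = +73 kJ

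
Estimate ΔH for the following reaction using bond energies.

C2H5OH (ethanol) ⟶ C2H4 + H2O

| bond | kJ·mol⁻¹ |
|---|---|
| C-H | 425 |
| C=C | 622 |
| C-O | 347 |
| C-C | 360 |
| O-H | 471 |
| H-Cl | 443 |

ΔH ≈ +39 kJ

Bonds broken (reactants):
  C-C: 1 × 360 = 360
  C-H: 5 × 425 = 2125
  C-O: 1 × 347 = 347
  O-H: 1 × 471 = 471
  Σ(broken) = 3303 kJ
Bonds formed (products):
  C-H: 4 × 425 = 1700
  C=C: 1 × 622 = 622
  O-H: 2 × 471 = 942
  Σ(formed) = 3264 kJ
ΔH = Σ(broken) − Σ(formed) = 3303 − 3264 = +39 kJ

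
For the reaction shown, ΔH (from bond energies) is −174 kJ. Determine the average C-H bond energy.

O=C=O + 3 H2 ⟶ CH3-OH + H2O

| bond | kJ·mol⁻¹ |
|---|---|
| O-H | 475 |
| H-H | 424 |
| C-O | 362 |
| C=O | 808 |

Let D be the C-H bond energy.
Σ(broken) = 2×808 + 3×424 = 2888
Σ(formed) = 3×D + 1×362 + 3×475 = 1787 + 3D
ΔH = Σ(broken) − Σ(formed) = (2888) − (1787 + 3D) = +1101 − 3D
Setting this equal to −174 kJ gives 3D = 1275, so D = 425 kJ/mol.

D(C-H) ≈ 425 kJ/mol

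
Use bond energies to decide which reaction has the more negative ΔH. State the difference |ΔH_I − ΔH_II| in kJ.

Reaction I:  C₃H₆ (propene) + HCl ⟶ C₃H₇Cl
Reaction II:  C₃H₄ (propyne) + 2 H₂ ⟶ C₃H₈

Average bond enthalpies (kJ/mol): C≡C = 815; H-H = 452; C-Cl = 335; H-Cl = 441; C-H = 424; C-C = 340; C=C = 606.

Reaction II, by 265 kJ

Reaction I:
  Bonds broken (reactants):
    C-C: 1 × 340 = 340
    C-H: 6 × 424 = 2544
    C=C: 1 × 606 = 606
    H-Cl: 1 × 441 = 441
    Σ(broken) = 3931 kJ
  Bonds formed (products):
    C-C: 2 × 340 = 680
    C-Cl: 1 × 335 = 335
    C-H: 7 × 424 = 2968
    Σ(formed) = 3983 kJ
  ΔH_I = 3931 − 3983 = −52 kJ
Reaction II:
  Bonds broken (reactants):
    C≡C: 1 × 815 = 815
    C-C: 1 × 340 = 340
    C-H: 4 × 424 = 1696
    H-H: 2 × 452 = 904
    Σ(broken) = 3755 kJ
  Bonds formed (products):
    C-C: 2 × 340 = 680
    C-H: 8 × 424 = 3392
    Σ(formed) = 4072 kJ
  ΔH_II = 3755 − 4072 = −317 kJ
ΔH_I − ΔH_II = +265 kJ, so reaction II has the more negative ΔH; |ΔH_I − ΔH_II| = 265 kJ.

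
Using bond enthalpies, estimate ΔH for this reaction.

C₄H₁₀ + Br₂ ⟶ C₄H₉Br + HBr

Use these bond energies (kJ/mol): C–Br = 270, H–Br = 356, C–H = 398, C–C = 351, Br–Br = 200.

ΔH ≈ −28 kJ

Bonds broken (reactants):
  Br–Br: 1 × 200 = 200
  C–C: 3 × 351 = 1053
  C–H: 10 × 398 = 3980
  Σ(broken) = 5233 kJ
Bonds formed (products):
  C–Br: 1 × 270 = 270
  C–C: 3 × 351 = 1053
  C–H: 9 × 398 = 3582
  H–Br: 1 × 356 = 356
  Σ(formed) = 5261 kJ
ΔH = Σ(broken) − Σ(formed) = 5233 − 5261 = −28 kJ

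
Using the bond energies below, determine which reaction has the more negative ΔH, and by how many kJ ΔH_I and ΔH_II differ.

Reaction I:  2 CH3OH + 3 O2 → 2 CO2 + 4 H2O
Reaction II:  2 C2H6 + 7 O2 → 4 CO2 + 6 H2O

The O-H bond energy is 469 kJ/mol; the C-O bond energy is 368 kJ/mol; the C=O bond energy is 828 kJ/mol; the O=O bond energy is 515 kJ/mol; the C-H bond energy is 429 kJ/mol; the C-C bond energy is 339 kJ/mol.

Reaction II, by 1550 kJ

Reaction I:
  Bonds broken (reactants):
    C-H: 6 × 429 = 2574
    C-O: 2 × 368 = 736
    O-H: 2 × 469 = 938
    O=O: 3 × 515 = 1545
    Σ(broken) = 5793 kJ
  Bonds formed (products):
    C=O: 4 × 828 = 3312
    O-H: 8 × 469 = 3752
    Σ(formed) = 7064 kJ
  ΔH_I = 5793 − 7064 = −1271 kJ
Reaction II:
  Bonds broken (reactants):
    C-C: 2 × 339 = 678
    C-H: 12 × 429 = 5148
    O=O: 7 × 515 = 3605
    Σ(broken) = 9431 kJ
  Bonds formed (products):
    C=O: 8 × 828 = 6624
    O-H: 12 × 469 = 5628
    Σ(formed) = 12252 kJ
  ΔH_II = 9431 − 12252 = −2821 kJ
ΔH_I − ΔH_II = +1550 kJ, so reaction II has the more negative ΔH; |ΔH_I − ΔH_II| = 1550 kJ.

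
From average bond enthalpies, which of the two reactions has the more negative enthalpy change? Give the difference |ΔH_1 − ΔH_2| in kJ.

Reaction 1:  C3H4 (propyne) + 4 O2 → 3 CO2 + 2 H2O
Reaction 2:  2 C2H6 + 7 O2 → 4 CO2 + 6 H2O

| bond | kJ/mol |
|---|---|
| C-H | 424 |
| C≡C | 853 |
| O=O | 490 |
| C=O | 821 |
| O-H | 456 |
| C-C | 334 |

Reaction 2, by 947 kJ

Reaction 1:
  Bonds broken (reactants):
    C≡C: 1 × 853 = 853
    C-C: 1 × 334 = 334
    C-H: 4 × 424 = 1696
    O=O: 4 × 490 = 1960
    Σ(broken) = 4843 kJ
  Bonds formed (products):
    C=O: 6 × 821 = 4926
    O-H: 4 × 456 = 1824
    Σ(formed) = 6750 kJ
  ΔH_1 = 4843 − 6750 = −1907 kJ
Reaction 2:
  Bonds broken (reactants):
    C-C: 2 × 334 = 668
    C-H: 12 × 424 = 5088
    O=O: 7 × 490 = 3430
    Σ(broken) = 9186 kJ
  Bonds formed (products):
    C=O: 8 × 821 = 6568
    O-H: 12 × 456 = 5472
    Σ(formed) = 12040 kJ
  ΔH_2 = 9186 − 12040 = −2854 kJ
ΔH_1 − ΔH_2 = +947 kJ, so reaction 2 has the more negative ΔH; |ΔH_1 − ΔH_2| = 947 kJ.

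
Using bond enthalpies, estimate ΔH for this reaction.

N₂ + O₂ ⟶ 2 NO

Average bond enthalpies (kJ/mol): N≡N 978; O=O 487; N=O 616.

Bonds broken (reactants):
  N≡N: 1 × 978 = 978
  O=O: 1 × 487 = 487
  Σ(broken) = 1465 kJ
Bonds formed (products):
  N=O: 2 × 616 = 1232
  Σ(formed) = 1232 kJ
ΔH = Σ(broken) − Σ(formed) = 1465 − 1232 = +233 kJ

ΔH ≈ +233 kJ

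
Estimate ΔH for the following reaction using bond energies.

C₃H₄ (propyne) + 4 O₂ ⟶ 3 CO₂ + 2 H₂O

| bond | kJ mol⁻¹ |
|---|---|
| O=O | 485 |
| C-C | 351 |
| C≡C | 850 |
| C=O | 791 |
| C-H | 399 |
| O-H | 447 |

Bonds broken (reactants):
  C≡C: 1 × 850 = 850
  C-C: 1 × 351 = 351
  C-H: 4 × 399 = 1596
  O=O: 4 × 485 = 1940
  Σ(broken) = 4737 kJ
Bonds formed (products):
  C=O: 6 × 791 = 4746
  O-H: 4 × 447 = 1788
  Σ(formed) = 6534 kJ
ΔH = Σ(broken) − Σ(formed) = 4737 − 6534 = −1797 kJ

ΔH ≈ −1797 kJ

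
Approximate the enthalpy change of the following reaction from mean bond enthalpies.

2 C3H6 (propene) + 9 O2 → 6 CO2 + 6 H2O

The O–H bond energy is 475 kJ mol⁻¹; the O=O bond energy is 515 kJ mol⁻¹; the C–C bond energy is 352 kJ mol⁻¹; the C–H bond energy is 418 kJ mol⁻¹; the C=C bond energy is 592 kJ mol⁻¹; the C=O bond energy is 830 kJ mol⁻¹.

Bonds broken (reactants):
  C–C: 2 × 352 = 704
  C–H: 12 × 418 = 5016
  C=C: 2 × 592 = 1184
  O=O: 9 × 515 = 4635
  Σ(broken) = 11539 kJ
Bonds formed (products):
  C=O: 12 × 830 = 9960
  O–H: 12 × 475 = 5700
  Σ(formed) = 15660 kJ
ΔH = Σ(broken) − Σ(formed) = 11539 − 15660 = −4121 kJ

ΔH ≈ −4121 kJ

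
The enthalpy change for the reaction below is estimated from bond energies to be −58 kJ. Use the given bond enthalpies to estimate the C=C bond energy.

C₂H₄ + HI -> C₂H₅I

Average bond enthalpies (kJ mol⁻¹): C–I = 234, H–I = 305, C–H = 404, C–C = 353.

D(C=C) ≈ 628 kJ/mol

Let D be the C=C bond energy.
Σ(broken) = 4×404 + 1×D + 1×305 = 1921 + D
Σ(formed) = 1×353 + 5×404 + 1×234 = 2607
ΔH = Σ(broken) − Σ(formed) = (1921 + D) − (2607) = −686 + D
Setting this equal to −58 kJ gives D = 628 kJ/mol.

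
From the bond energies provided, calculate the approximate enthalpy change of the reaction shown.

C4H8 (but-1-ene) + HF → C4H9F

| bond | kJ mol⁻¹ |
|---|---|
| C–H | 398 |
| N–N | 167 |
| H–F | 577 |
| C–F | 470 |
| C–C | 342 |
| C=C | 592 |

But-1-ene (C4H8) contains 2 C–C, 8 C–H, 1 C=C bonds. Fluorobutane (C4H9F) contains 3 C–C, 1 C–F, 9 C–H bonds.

ΔH ≈ −41 kJ

Bonds broken (reactants):
  C–C: 2 × 342 = 684
  C–H: 8 × 398 = 3184
  C=C: 1 × 592 = 592
  H–F: 1 × 577 = 577
  Σ(broken) = 5037 kJ
Bonds formed (products):
  C–C: 3 × 342 = 1026
  C–F: 1 × 470 = 470
  C–H: 9 × 398 = 3582
  Σ(formed) = 5078 kJ
ΔH = Σ(broken) − Σ(formed) = 5037 − 5078 = −41 kJ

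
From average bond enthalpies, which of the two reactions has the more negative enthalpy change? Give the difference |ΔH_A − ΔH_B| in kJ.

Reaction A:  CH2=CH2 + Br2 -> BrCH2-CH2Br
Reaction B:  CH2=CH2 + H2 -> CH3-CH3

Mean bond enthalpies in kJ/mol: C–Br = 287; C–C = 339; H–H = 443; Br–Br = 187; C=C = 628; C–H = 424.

Reaction A:
  Bonds broken (reactants):
    Br–Br: 1 × 187 = 187
    C–H: 4 × 424 = 1696
    C=C: 1 × 628 = 628
    Σ(broken) = 2511 kJ
  Bonds formed (products):
    C–Br: 2 × 287 = 574
    C–C: 1 × 339 = 339
    C–H: 4 × 424 = 1696
    Σ(formed) = 2609 kJ
  ΔH_A = 2511 − 2609 = −98 kJ
Reaction B:
  Bonds broken (reactants):
    C–H: 4 × 424 = 1696
    C=C: 1 × 628 = 628
    H–H: 1 × 443 = 443
    Σ(broken) = 2767 kJ
  Bonds formed (products):
    C–C: 1 × 339 = 339
    C–H: 6 × 424 = 2544
    Σ(formed) = 2883 kJ
  ΔH_B = 2767 − 2883 = −116 kJ
ΔH_A − ΔH_B = +18 kJ, so reaction B has the more negative ΔH; |ΔH_A − ΔH_B| = 18 kJ.

Reaction B, by 18 kJ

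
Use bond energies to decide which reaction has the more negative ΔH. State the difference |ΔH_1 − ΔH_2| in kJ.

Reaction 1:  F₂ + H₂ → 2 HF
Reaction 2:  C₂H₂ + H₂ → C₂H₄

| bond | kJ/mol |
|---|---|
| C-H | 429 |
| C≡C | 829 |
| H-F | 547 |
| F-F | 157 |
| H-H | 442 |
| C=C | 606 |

Reaction 1, by 302 kJ

Reaction 1:
  Bonds broken (reactants):
    F-F: 1 × 157 = 157
    H-H: 1 × 442 = 442
    Σ(broken) = 599 kJ
  Bonds formed (products):
    H-F: 2 × 547 = 1094
    Σ(formed) = 1094 kJ
  ΔH_1 = 599 − 1094 = −495 kJ
Reaction 2:
  Bonds broken (reactants):
    C≡C: 1 × 829 = 829
    C-H: 2 × 429 = 858
    H-H: 1 × 442 = 442
    Σ(broken) = 2129 kJ
  Bonds formed (products):
    C-H: 4 × 429 = 1716
    C=C: 1 × 606 = 606
    Σ(formed) = 2322 kJ
  ΔH_2 = 2129 − 2322 = −193 kJ
ΔH_1 − ΔH_2 = −302 kJ, so reaction 1 has the more negative ΔH; |ΔH_1 − ΔH_2| = 302 kJ.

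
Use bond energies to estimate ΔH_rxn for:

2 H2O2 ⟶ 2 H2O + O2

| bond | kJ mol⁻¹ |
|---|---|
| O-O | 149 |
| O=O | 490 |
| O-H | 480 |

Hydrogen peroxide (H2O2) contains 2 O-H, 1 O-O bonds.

ΔH ≈ −192 kJ

Bonds broken (reactants):
  O-H: 4 × 480 = 1920
  O-O: 2 × 149 = 298
  Σ(broken) = 2218 kJ
Bonds formed (products):
  O-H: 4 × 480 = 1920
  O=O: 1 × 490 = 490
  Σ(formed) = 2410 kJ
ΔH = Σ(broken) − Σ(formed) = 2218 − 2410 = −192 kJ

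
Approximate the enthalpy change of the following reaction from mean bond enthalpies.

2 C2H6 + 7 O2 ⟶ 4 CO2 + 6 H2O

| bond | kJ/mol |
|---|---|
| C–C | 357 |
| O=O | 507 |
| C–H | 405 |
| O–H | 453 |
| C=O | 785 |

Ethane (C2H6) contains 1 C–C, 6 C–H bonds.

ΔH ≈ −2593 kJ

Bonds broken (reactants):
  C–C: 2 × 357 = 714
  C–H: 12 × 405 = 4860
  O=O: 7 × 507 = 3549
  Σ(broken) = 9123 kJ
Bonds formed (products):
  C=O: 8 × 785 = 6280
  O–H: 12 × 453 = 5436
  Σ(formed) = 11716 kJ
ΔH = Σ(broken) − Σ(formed) = 9123 − 11716 = −2593 kJ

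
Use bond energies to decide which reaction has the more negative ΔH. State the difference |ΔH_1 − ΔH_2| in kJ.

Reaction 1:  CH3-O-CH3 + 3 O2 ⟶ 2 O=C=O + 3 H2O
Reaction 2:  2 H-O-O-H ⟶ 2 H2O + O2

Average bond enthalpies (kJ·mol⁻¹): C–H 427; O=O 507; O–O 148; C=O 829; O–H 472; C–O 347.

Reaction 1:
  Bonds broken (reactants):
    C–H: 6 × 427 = 2562
    C–O: 2 × 347 = 694
    O=O: 3 × 507 = 1521
    Σ(broken) = 4777 kJ
  Bonds formed (products):
    C=O: 4 × 829 = 3316
    O–H: 6 × 472 = 2832
    Σ(formed) = 6148 kJ
  ΔH_1 = 4777 − 6148 = −1371 kJ
Reaction 2:
  Bonds broken (reactants):
    O–H: 4 × 472 = 1888
    O–O: 2 × 148 = 296
    Σ(broken) = 2184 kJ
  Bonds formed (products):
    O–H: 4 × 472 = 1888
    O=O: 1 × 507 = 507
    Σ(formed) = 2395 kJ
  ΔH_2 = 2184 − 2395 = −211 kJ
ΔH_1 − ΔH_2 = −1160 kJ, so reaction 1 has the more negative ΔH; |ΔH_1 − ΔH_2| = 1160 kJ.

Reaction 1, by 1160 kJ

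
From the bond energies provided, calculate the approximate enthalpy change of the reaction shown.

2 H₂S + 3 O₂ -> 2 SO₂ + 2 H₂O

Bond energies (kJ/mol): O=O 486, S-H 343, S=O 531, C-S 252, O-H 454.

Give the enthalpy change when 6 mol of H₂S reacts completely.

Bonds broken (reactants):
  O=O: 3 × 486 = 1458
  S-H: 4 × 343 = 1372
  Σ(broken) = 2830 kJ
Bonds formed (products):
  O-H: 4 × 454 = 1816
  S=O: 4 × 531 = 2124
  Σ(formed) = 3940 kJ
ΔH = Σ(broken) − Σ(formed) = 2830 − 3940 = −1110 kJ
For 3× the reaction as written: 3 × (−1110) = −3330 kJ

ΔH = −3330 kJ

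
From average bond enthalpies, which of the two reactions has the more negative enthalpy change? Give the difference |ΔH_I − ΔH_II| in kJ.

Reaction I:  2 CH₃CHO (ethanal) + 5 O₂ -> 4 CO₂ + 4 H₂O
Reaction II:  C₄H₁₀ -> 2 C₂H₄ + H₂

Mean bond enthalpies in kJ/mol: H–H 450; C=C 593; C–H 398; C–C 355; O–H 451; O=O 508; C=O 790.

Reaction I:
  Bonds broken (reactants):
    C–C: 2 × 355 = 710
    C–H: 8 × 398 = 3184
    C=O: 2 × 790 = 1580
    O=O: 5 × 508 = 2540
    Σ(broken) = 8014 kJ
  Bonds formed (products):
    C=O: 8 × 790 = 6320
    O–H: 8 × 451 = 3608
    Σ(formed) = 9928 kJ
  ΔH_I = 8014 − 9928 = −1914 kJ
Reaction II:
  Bonds broken (reactants):
    C–C: 3 × 355 = 1065
    C–H: 10 × 398 = 3980
    Σ(broken) = 5045 kJ
  Bonds formed (products):
    C–H: 8 × 398 = 3184
    C=C: 2 × 593 = 1186
    H–H: 1 × 450 = 450
    Σ(formed) = 4820 kJ
  ΔH_II = 5045 − 4820 = +225 kJ
ΔH_I − ΔH_II = −2139 kJ, so reaction I has the more negative ΔH; |ΔH_I − ΔH_II| = 2139 kJ.

Reaction I, by 2139 kJ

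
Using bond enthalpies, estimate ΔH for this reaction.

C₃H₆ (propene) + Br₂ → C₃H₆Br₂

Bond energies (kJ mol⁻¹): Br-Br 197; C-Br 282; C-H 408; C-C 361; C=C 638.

ΔH ≈ −90 kJ

Bonds broken (reactants):
  Br-Br: 1 × 197 = 197
  C-C: 1 × 361 = 361
  C-H: 6 × 408 = 2448
  C=C: 1 × 638 = 638
  Σ(broken) = 3644 kJ
Bonds formed (products):
  C-Br: 2 × 282 = 564
  C-C: 2 × 361 = 722
  C-H: 6 × 408 = 2448
  Σ(formed) = 3734 kJ
ΔH = Σ(broken) − Σ(formed) = 3644 − 3734 = −90 kJ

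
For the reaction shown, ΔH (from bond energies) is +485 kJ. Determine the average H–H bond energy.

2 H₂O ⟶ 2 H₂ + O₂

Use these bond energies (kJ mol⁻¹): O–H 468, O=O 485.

Let D be the H–H bond energy.
Σ(broken) = 4×468 = 1872
Σ(formed) = 2×D + 1×485 = 485 + 2D
ΔH = Σ(broken) − Σ(formed) = (1872) − (485 + 2D) = +1387 − 2D
Setting this equal to +485 kJ gives 2D = 902, so D = 451 kJ/mol.

D(H–H) ≈ 451 kJ/mol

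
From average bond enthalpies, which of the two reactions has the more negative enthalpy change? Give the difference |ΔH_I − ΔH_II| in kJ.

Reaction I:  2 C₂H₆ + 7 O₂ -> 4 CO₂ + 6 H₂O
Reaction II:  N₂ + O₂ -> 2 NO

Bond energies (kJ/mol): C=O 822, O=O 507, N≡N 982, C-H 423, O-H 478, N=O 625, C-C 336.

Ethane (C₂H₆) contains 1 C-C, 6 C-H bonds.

Reaction I, by 3254 kJ

Reaction I:
  Bonds broken (reactants):
    C-C: 2 × 336 = 672
    C-H: 12 × 423 = 5076
    O=O: 7 × 507 = 3549
    Σ(broken) = 9297 kJ
  Bonds formed (products):
    C=O: 8 × 822 = 6576
    O-H: 12 × 478 = 5736
    Σ(formed) = 12312 kJ
  ΔH_I = 9297 − 12312 = −3015 kJ
Reaction II:
  Bonds broken (reactants):
    N≡N: 1 × 982 = 982
    O=O: 1 × 507 = 507
    Σ(broken) = 1489 kJ
  Bonds formed (products):
    N=O: 2 × 625 = 1250
    Σ(formed) = 1250 kJ
  ΔH_II = 1489 − 1250 = +239 kJ
ΔH_I − ΔH_II = −3254 kJ, so reaction I has the more negative ΔH; |ΔH_I − ΔH_II| = 3254 kJ.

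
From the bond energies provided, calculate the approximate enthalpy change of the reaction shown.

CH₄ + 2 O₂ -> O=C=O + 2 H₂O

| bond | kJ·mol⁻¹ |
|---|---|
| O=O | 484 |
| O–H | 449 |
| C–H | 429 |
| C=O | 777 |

ΔH ≈ −666 kJ

Bonds broken (reactants):
  C–H: 4 × 429 = 1716
  O=O: 2 × 484 = 968
  Σ(broken) = 2684 kJ
Bonds formed (products):
  C=O: 2 × 777 = 1554
  O–H: 4 × 449 = 1796
  Σ(formed) = 3350 kJ
ΔH = Σ(broken) − Σ(formed) = 2684 − 3350 = −666 kJ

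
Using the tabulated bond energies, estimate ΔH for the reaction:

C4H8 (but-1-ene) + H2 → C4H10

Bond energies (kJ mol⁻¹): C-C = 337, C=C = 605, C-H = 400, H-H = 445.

Bonds broken (reactants):
  C-C: 2 × 337 = 674
  C-H: 8 × 400 = 3200
  C=C: 1 × 605 = 605
  H-H: 1 × 445 = 445
  Σ(broken) = 4924 kJ
Bonds formed (products):
  C-C: 3 × 337 = 1011
  C-H: 10 × 400 = 4000
  Σ(formed) = 5011 kJ
ΔH = Σ(broken) − Σ(formed) = 4924 − 5011 = −87 kJ

ΔH ≈ −87 kJ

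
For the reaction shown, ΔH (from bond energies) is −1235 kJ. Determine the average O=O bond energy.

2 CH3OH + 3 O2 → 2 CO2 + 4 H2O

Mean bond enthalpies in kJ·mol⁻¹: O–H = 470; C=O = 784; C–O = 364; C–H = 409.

D(O=O) ≈ 513 kJ/mol

Let D be the O=O bond energy.
Σ(broken) = 6×409 + 2×364 + 2×470 + 3×D = 4122 + 3D
Σ(formed) = 4×784 + 8×470 = 6896
ΔH = Σ(broken) − Σ(formed) = (4122 + 3D) − (6896) = −2774 + 3D
Setting this equal to −1235 kJ gives 3D = 1539, so D = 513 kJ/mol.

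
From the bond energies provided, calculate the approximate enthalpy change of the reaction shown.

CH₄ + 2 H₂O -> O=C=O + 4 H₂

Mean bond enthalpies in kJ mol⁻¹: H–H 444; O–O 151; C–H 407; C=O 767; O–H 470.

ΔH ≈ +198 kJ

Bonds broken (reactants):
  C–H: 4 × 407 = 1628
  O–H: 4 × 470 = 1880
  Σ(broken) = 3508 kJ
Bonds formed (products):
  C=O: 2 × 767 = 1534
  H–H: 4 × 444 = 1776
  Σ(formed) = 3310 kJ
ΔH = Σ(broken) − Σ(formed) = 3508 − 3310 = +198 kJ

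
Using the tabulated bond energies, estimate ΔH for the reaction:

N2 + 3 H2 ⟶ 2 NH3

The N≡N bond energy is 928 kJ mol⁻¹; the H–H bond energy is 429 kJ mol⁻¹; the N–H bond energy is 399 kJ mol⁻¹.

Bonds broken (reactants):
  H–H: 3 × 429 = 1287
  N≡N: 1 × 928 = 928
  Σ(broken) = 2215 kJ
Bonds formed (products):
  N–H: 6 × 399 = 2394
  Σ(formed) = 2394 kJ
ΔH = Σ(broken) − Σ(formed) = 2215 − 2394 = −179 kJ

ΔH ≈ −179 kJ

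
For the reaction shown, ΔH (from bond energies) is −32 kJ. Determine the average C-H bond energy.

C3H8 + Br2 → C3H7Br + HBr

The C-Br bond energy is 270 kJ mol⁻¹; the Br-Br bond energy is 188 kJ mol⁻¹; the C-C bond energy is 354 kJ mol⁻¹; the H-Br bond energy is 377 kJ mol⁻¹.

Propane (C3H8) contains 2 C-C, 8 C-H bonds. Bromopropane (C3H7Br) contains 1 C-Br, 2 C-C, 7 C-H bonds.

D(C-H) ≈ 427 kJ/mol

Let D be the C-H bond energy.
Σ(broken) = 1×188 + 2×354 + 8×D = 896 + 8D
Σ(formed) = 1×270 + 2×354 + 7×D + 1×377 = 1355 + 7D
ΔH = Σ(broken) − Σ(formed) = (896 + 8D) − (1355 + 7D) = −459 + D
Setting this equal to −32 kJ gives D = 427 kJ/mol.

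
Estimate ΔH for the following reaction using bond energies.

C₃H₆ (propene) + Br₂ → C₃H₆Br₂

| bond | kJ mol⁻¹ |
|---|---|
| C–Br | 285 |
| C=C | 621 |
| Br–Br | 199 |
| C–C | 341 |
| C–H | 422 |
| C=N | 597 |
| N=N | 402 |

Bonds broken (reactants):
  Br–Br: 1 × 199 = 199
  C–C: 1 × 341 = 341
  C–H: 6 × 422 = 2532
  C=C: 1 × 621 = 621
  Σ(broken) = 3693 kJ
Bonds formed (products):
  C–Br: 2 × 285 = 570
  C–C: 2 × 341 = 682
  C–H: 6 × 422 = 2532
  Σ(formed) = 3784 kJ
ΔH = Σ(broken) − Σ(formed) = 3693 − 3784 = −91 kJ

ΔH ≈ −91 kJ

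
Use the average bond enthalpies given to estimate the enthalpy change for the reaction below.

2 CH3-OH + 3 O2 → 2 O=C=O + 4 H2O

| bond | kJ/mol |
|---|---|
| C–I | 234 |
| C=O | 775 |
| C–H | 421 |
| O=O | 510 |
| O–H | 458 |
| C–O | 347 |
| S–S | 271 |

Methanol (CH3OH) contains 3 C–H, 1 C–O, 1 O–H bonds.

Bonds broken (reactants):
  C–H: 6 × 421 = 2526
  C–O: 2 × 347 = 694
  O–H: 2 × 458 = 916
  O=O: 3 × 510 = 1530
  Σ(broken) = 5666 kJ
Bonds formed (products):
  C=O: 4 × 775 = 3100
  O–H: 8 × 458 = 3664
  Σ(formed) = 6764 kJ
ΔH = Σ(broken) − Σ(formed) = 5666 − 6764 = −1098 kJ

ΔH ≈ −1098 kJ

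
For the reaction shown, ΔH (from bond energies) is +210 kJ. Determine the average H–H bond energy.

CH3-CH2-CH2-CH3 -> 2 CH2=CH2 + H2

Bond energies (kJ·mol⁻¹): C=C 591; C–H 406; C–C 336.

Let D be the H–H bond energy.
Σ(broken) = 3×336 + 10×406 = 5068
Σ(formed) = 8×406 + 2×591 + 1×D = 4430 + D
ΔH = Σ(broken) − Σ(formed) = (5068) − (4430 + D) = +638 − D
Setting this equal to +210 kJ gives D = 428 kJ/mol.

D(H–H) ≈ 428 kJ/mol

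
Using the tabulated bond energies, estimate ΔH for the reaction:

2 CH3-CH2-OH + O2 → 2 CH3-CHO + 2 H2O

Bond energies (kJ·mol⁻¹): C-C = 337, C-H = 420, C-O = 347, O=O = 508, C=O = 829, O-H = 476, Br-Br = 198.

Bonds broken (reactants):
  C-C: 2 × 337 = 674
  C-H: 10 × 420 = 4200
  C-O: 2 × 347 = 694
  O-H: 2 × 476 = 952
  O=O: 1 × 508 = 508
  Σ(broken) = 7028 kJ
Bonds formed (products):
  C-C: 2 × 337 = 674
  C-H: 8 × 420 = 3360
  C=O: 2 × 829 = 1658
  O-H: 4 × 476 = 1904
  Σ(formed) = 7596 kJ
ΔH = Σ(broken) − Σ(formed) = 7028 − 7596 = −568 kJ

ΔH ≈ −568 kJ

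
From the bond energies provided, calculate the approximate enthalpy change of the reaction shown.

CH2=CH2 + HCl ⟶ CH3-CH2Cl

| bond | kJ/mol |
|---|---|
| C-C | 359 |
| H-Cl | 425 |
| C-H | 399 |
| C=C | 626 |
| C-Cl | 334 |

Bonds broken (reactants):
  C-H: 4 × 399 = 1596
  C=C: 1 × 626 = 626
  H-Cl: 1 × 425 = 425
  Σ(broken) = 2647 kJ
Bonds formed (products):
  C-C: 1 × 359 = 359
  C-Cl: 1 × 334 = 334
  C-H: 5 × 399 = 1995
  Σ(formed) = 2688 kJ
ΔH = Σ(broken) − Σ(formed) = 2647 − 2688 = −41 kJ

ΔH ≈ −41 kJ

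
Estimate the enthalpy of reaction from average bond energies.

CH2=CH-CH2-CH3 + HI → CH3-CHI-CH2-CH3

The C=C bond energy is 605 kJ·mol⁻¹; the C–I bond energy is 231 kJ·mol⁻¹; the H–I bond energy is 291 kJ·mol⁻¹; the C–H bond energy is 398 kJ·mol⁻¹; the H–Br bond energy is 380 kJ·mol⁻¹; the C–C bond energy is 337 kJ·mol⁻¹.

Bonds broken (reactants):
  C–C: 2 × 337 = 674
  C–H: 8 × 398 = 3184
  C=C: 1 × 605 = 605
  H–I: 1 × 291 = 291
  Σ(broken) = 4754 kJ
Bonds formed (products):
  C–C: 3 × 337 = 1011
  C–H: 9 × 398 = 3582
  C–I: 1 × 231 = 231
  Σ(formed) = 4824 kJ
ΔH = Σ(broken) − Σ(formed) = 4754 − 4824 = −70 kJ

ΔH ≈ −70 kJ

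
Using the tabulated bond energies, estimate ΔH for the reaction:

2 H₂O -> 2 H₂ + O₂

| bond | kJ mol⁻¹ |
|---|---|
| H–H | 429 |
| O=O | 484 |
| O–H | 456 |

ΔH ≈ +482 kJ

Bonds broken (reactants):
  O–H: 4 × 456 = 1824
  Σ(broken) = 1824 kJ
Bonds formed (products):
  H–H: 2 × 429 = 858
  O=O: 1 × 484 = 484
  Σ(formed) = 1342 kJ
ΔH = Σ(broken) − Σ(formed) = 1824 − 1342 = +482 kJ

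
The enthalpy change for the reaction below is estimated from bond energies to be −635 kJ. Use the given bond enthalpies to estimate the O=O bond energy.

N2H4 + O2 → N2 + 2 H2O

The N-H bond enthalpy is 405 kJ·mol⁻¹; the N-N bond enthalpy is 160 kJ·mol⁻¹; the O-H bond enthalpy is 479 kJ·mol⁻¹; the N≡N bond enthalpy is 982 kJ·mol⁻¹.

D(O=O) ≈ 483 kJ/mol

Let D be the O=O bond energy.
Σ(broken) = 4×405 + 1×160 + 1×D = 1780 + D
Σ(formed) = 1×982 + 4×479 = 2898
ΔH = Σ(broken) − Σ(formed) = (1780 + D) − (2898) = −1118 + D
Setting this equal to −635 kJ gives D = 483 kJ/mol.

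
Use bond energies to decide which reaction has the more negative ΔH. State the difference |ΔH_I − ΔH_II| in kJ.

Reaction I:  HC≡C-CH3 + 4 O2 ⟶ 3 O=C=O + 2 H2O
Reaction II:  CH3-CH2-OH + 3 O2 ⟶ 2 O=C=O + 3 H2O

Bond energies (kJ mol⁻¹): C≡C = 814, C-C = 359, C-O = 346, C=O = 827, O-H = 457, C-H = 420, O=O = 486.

Reaction I, by 663 kJ

Reaction I:
  Bonds broken (reactants):
    C≡C: 1 × 814 = 814
    C-C: 1 × 359 = 359
    C-H: 4 × 420 = 1680
    O=O: 4 × 486 = 1944
    Σ(broken) = 4797 kJ
  Bonds formed (products):
    C=O: 6 × 827 = 4962
    O-H: 4 × 457 = 1828
    Σ(formed) = 6790 kJ
  ΔH_I = 4797 − 6790 = −1993 kJ
Reaction II:
  Bonds broken (reactants):
    C-C: 1 × 359 = 359
    C-H: 5 × 420 = 2100
    C-O: 1 × 346 = 346
    O-H: 1 × 457 = 457
    O=O: 3 × 486 = 1458
    Σ(broken) = 4720 kJ
  Bonds formed (products):
    C=O: 4 × 827 = 3308
    O-H: 6 × 457 = 2742
    Σ(formed) = 6050 kJ
  ΔH_II = 4720 − 6050 = −1330 kJ
ΔH_I − ΔH_II = −663 kJ, so reaction I has the more negative ΔH; |ΔH_I − ΔH_II| = 663 kJ.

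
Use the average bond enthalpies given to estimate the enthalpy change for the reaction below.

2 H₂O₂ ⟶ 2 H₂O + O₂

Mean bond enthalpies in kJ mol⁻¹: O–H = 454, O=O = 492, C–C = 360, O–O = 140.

ΔH ≈ −212 kJ

Bonds broken (reactants):
  O–H: 4 × 454 = 1816
  O–O: 2 × 140 = 280
  Σ(broken) = 2096 kJ
Bonds formed (products):
  O–H: 4 × 454 = 1816
  O=O: 1 × 492 = 492
  Σ(formed) = 2308 kJ
ΔH = Σ(broken) − Σ(formed) = 2096 − 2308 = −212 kJ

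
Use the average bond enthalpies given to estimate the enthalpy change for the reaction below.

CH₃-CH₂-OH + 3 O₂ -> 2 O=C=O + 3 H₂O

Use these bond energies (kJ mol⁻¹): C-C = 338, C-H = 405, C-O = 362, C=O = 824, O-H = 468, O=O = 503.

ΔH ≈ −1402 kJ

Bonds broken (reactants):
  C-C: 1 × 338 = 338
  C-H: 5 × 405 = 2025
  C-O: 1 × 362 = 362
  O-H: 1 × 468 = 468
  O=O: 3 × 503 = 1509
  Σ(broken) = 4702 kJ
Bonds formed (products):
  C=O: 4 × 824 = 3296
  O-H: 6 × 468 = 2808
  Σ(formed) = 6104 kJ
ΔH = Σ(broken) − Σ(formed) = 4702 − 6104 = −1402 kJ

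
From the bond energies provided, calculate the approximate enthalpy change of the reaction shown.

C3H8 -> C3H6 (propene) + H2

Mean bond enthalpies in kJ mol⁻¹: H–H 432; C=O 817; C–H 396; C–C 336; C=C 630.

ΔH ≈ +66 kJ

Bonds broken (reactants):
  C–C: 2 × 336 = 672
  C–H: 8 × 396 = 3168
  Σ(broken) = 3840 kJ
Bonds formed (products):
  C–C: 1 × 336 = 336
  C–H: 6 × 396 = 2376
  C=C: 1 × 630 = 630
  H–H: 1 × 432 = 432
  Σ(formed) = 3774 kJ
ΔH = Σ(broken) − Σ(formed) = 3840 − 3774 = +66 kJ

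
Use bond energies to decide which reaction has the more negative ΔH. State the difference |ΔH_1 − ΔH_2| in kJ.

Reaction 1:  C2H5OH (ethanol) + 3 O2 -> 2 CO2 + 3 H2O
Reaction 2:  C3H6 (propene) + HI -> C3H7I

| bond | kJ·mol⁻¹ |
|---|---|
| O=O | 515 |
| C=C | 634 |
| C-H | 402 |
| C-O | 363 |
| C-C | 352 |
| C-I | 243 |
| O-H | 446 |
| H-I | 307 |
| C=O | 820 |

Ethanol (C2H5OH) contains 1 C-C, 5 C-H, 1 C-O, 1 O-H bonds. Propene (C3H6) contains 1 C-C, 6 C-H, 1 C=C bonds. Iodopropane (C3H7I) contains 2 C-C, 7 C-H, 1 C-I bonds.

Reaction 1:
  Bonds broken (reactants):
    C-C: 1 × 352 = 352
    C-H: 5 × 402 = 2010
    C-O: 1 × 363 = 363
    O-H: 1 × 446 = 446
    O=O: 3 × 515 = 1545
    Σ(broken) = 4716 kJ
  Bonds formed (products):
    C=O: 4 × 820 = 3280
    O-H: 6 × 446 = 2676
    Σ(formed) = 5956 kJ
  ΔH_1 = 4716 − 5956 = −1240 kJ
Reaction 2:
  Bonds broken (reactants):
    C-C: 1 × 352 = 352
    C-H: 6 × 402 = 2412
    C=C: 1 × 634 = 634
    H-I: 1 × 307 = 307
    Σ(broken) = 3705 kJ
  Bonds formed (products):
    C-C: 2 × 352 = 704
    C-H: 7 × 402 = 2814
    C-I: 1 × 243 = 243
    Σ(formed) = 3761 kJ
  ΔH_2 = 3705 − 3761 = −56 kJ
ΔH_1 − ΔH_2 = −1184 kJ, so reaction 1 has the more negative ΔH; |ΔH_1 − ΔH_2| = 1184 kJ.

Reaction 1, by 1184 kJ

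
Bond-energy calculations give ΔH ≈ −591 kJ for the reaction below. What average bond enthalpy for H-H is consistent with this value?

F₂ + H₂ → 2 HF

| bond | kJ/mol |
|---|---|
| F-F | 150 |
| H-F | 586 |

Let D be the H-H bond energy.
Σ(broken) = 1×150 + 1×D = 150 + D
Σ(formed) = 2×586 = 1172
ΔH = Σ(broken) − Σ(formed) = (150 + D) − (1172) = −1022 + D
Setting this equal to −591 kJ gives D = 431 kJ/mol.

D(H-H) ≈ 431 kJ/mol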